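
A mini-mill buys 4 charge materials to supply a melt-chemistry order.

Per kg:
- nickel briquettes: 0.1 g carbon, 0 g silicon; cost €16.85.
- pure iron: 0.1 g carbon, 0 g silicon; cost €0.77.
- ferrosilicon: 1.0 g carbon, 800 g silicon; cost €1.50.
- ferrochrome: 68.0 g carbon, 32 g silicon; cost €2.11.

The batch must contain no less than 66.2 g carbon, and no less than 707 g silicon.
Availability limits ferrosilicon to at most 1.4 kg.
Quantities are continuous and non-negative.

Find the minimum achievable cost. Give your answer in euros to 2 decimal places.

This is a linear program. Let x1 = kg of nickel briquettes, x2 = kg of pure iron, x3 = kg of ferrosilicon, x4 = kg of ferrochrome.
min 16.85x1 + 0.77x2 + 1.5x3 + 2.11x4 s.t.:
  0.1x1 + 0.1x2 + 1x3 + 68x4 ≥ 66.2   (carbon)
  800x3 + 32x4 ≥ 707   (silicon)
  x3 ≤ 1.4
  x1, x2, x3, x4 ≥ 0.
The optimal basis is {ferrosilicon, ferrochrome}; nickel briquettes, pure iron drop out. Binding constraints: carbon and silicon.
Solving gives x3 = 0.8453, x4 = 0.9611.
Objective = 1.5·0.8453 + 2.11·0.9611 = 3.2959.

€3.30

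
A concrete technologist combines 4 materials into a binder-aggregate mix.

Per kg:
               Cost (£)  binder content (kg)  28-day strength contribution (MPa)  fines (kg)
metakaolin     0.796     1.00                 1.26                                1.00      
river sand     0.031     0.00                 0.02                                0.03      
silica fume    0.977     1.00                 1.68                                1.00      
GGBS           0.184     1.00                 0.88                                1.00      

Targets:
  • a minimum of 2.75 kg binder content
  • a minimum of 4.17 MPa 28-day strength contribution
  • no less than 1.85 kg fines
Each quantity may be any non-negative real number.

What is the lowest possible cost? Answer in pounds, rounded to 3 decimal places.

Let x1 = kg of metakaolin, x2 = kg of river sand, x3 = kg of silica fume, x4 = kg of GGBS.
Minimize 0.796x1 + 0.031x2 + 0.977x3 + 0.184x4 subject to:
  1x1 + 1x3 + 1x4 ≥ 2.75   (binder content)
  1.26x1 + 0.02x2 + 1.68x3 + 0.88x4 ≥ 4.17   (28-day strength contribution)
  1x1 + 0.03x2 + 1x3 + 1x4 ≥ 1.85   (fines)
  x1, x2, x3, x4 ≥ 0.
At the optimum only GGBS is positive (metakaolin, river sand, silica fume = 0). There the 28-day strength contribution constraint is tight.
So GGBS = 4.739 kg.
Hence cost = 0.184·4.739 = £0.87198.

£0.872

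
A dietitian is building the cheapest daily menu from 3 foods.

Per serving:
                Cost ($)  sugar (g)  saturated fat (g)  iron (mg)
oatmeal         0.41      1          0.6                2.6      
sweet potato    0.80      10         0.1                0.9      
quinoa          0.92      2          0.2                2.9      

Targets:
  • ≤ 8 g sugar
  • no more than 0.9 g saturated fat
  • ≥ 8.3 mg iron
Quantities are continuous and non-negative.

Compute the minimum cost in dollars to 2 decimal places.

$2.31

Set it up as a linear program. Let x1 = servings of oatmeal, x2 = servings of sweet potato, x3 = servings of quinoa.
Minimize 0.41x1 + 0.8x2 + 0.92x3 subject to:
  1x1 + 10x2 + 2x3 ≤ 8   (sugar)
  0.6x1 + 0.1x2 + 0.2x3 ≤ 0.9   (saturated fat)
  2.6x1 + 0.9x2 + 2.9x3 ≥ 8.3   (iron)
  x1, x2, x3 ≥ 0.
The cheapest feasible vertex uses only oatmeal, quinoa; sweet potato is not used. The saturated fat and iron requirements are met with equality.
So oatmeal = 0.7787 servings, quinoa = 2.164 servings.
Cost = 0.41·0.7787 + 0.92·2.164 = 2.3101.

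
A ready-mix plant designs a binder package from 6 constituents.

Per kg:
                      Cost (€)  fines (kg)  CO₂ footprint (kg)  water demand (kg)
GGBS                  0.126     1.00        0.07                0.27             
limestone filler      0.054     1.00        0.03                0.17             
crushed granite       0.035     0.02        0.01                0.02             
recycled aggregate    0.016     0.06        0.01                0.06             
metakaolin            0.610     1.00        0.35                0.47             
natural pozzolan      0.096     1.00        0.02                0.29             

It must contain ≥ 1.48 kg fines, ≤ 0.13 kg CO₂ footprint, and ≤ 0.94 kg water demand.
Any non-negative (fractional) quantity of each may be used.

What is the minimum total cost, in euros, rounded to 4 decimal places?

This is a linear program. Let x1 = kg of GGBS, x2 = kg of limestone filler, x3 = kg of crushed granite, x4 = kg of recycled aggregate, x5 = kg of metakaolin, x6 = kg of natural pozzolan.
Minimize 0.126x1 + 0.054x2 + 0.035x3 + 0.016x4 + 0.61x5 + 0.096x6 with:
  1x1 + 1x2 + 0.02x3 + 0.06x4 + 1x5 + 1x6 ≥ 1.48   (fines)
  0.07x1 + 0.03x2 + 0.01x3 + 0.01x4 + 0.35x5 + 0.02x6 ≤ 0.13   (CO₂ footprint)
  0.27x1 + 0.17x2 + 0.02x3 + 0.06x4 + 0.47x5 + 0.29x6 ≤ 0.94   (water demand)
  x1, x2, x3, x4, x5, x6 ≥ 0.
The optimal basis is {limestone filler}; GGBS, crushed granite, recycled aggregate, metakaolin, natural pozzolan drop out. Binding constraint: fines.
So limestone filler = 1.48 kg.
Objective = 0.054·1.48 = 0.079920.

€0.0799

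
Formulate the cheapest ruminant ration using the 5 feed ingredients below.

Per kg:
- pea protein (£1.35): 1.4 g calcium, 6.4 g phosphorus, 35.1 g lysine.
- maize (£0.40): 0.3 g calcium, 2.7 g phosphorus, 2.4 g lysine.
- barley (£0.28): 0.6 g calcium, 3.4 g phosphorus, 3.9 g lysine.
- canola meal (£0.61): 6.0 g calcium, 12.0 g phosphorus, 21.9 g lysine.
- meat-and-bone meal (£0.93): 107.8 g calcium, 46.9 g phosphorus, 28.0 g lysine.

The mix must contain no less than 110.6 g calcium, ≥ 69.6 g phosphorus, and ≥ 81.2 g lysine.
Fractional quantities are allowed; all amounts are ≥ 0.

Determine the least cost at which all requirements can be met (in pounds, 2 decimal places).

Let x1 = kg of pea protein, x2 = kg of maize, x3 = kg of barley, x4 = kg of canola meal, x5 = kg of meat-and-bone meal.
Minimize 1.35x1 + 0.4x2 + 0.28x3 + 0.61x4 + 0.93x5 with:
  1.4x1 + 0.3x2 + 0.6x3 + 6x4 + 107.8x5 ≥ 110.6   (calcium)
  6.4x1 + 2.7x2 + 3.4x3 + 12x4 + 46.9x5 ≥ 69.6   (phosphorus)
  35.1x1 + 2.4x2 + 3.9x3 + 21.9x4 + 28x5 ≥ 81.2   (lysine)
  x1, x2, x3, x4, x5 ≥ 0.
The cheapest feasible vertex uses only canola meal, meat-and-bone meal; pea protein, maize, barley are not used. There the calcium and lysine constraints are tight.
So canola meal = 2.58 kg, meat-and-bone meal = 0.8824 kg.
Hence cost = 0.61·2.58 + 0.93·0.8824 = £2.3944.

£2.39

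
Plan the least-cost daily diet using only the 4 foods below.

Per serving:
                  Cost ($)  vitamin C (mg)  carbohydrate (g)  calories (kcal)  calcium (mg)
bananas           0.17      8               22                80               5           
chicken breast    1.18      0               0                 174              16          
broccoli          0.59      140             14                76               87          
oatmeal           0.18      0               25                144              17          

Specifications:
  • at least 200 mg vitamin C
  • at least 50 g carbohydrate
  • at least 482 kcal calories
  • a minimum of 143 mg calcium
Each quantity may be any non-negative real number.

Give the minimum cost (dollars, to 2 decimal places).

Let x1 = servings of bananas, x2 = servings of chicken breast, x3 = servings of broccoli, x4 = servings of oatmeal.
Minimise 0.17x1 + 1.18x2 + 0.59x3 + 0.18x4 with:
  8x1 + 140x3 ≥ 200   (vitamin C)
  22x1 + 14x3 + 25x4 ≥ 50   (carbohydrate)
  80x1 + 174x2 + 76x3 + 144x4 ≥ 482   (calories)
  5x1 + 16x2 + 87x3 + 17x4 ≥ 143   (calcium)
  x1, x2, x3, x4 ≥ 0.
At the optimum only broccoli, oatmeal are positive (bananas, chicken breast = 0). There the vitamin C and calories constraints are tight.
So broccoli = 1.429 servings, oatmeal = 2.593 servings.
Objective = 0.59·1.429 + 0.18·2.593 = 1.3099.

$1.31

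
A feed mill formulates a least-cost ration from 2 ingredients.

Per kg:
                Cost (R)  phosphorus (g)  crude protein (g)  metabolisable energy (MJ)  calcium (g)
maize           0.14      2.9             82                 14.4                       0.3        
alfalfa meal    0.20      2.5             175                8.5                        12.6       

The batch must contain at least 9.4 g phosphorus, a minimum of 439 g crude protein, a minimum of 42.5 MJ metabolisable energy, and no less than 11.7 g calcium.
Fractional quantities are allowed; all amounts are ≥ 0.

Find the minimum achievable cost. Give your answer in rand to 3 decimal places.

Treat it as an LP. Let x1 = kg of maize, x2 = kg of alfalfa meal.
Minimize 0.14x1 + 0.2x2 with:
  2.9x1 + 2.5x2 ≥ 9.4   (phosphorus)
  82x1 + 175x2 ≥ 439   (crude protein)
  14.4x1 + 8.5x2 ≥ 42.5   (metabolisable energy)
  0.3x1 + 12.6x2 ≥ 11.7   (calcium)
  x1, x2 ≥ 0.
Both inputs are positive at the optimum. Binding constraints: crude protein and metabolisable energy.
That vertex is x1 = 2.033, x2 = 1.556.
Total cost: 0.14·2.033 + 0.2·1.556 = 0.59582.

R0.596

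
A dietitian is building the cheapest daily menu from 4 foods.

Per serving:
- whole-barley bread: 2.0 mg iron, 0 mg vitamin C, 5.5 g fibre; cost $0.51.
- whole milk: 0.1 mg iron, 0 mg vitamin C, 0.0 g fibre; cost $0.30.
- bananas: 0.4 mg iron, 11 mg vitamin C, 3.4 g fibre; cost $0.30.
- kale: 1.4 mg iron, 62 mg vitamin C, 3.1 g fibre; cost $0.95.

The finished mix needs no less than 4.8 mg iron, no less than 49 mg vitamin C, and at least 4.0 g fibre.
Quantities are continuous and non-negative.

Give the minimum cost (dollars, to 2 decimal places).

$1.69

This is a linear program. Let x1 = servings of whole-barley bread, x2 = servings of whole milk, x3 = servings of bananas, x4 = servings of kale.
Minimize 0.51x1 + 0.3x2 + 0.3x3 + 0.95x4 s.t.:
  2x1 + 0.1x2 + 0.4x3 + 1.4x4 ≥ 4.8   (iron)
  11x3 + 62x4 ≥ 49   (vitamin C)
  5.5x1 + 3.4x3 + 3.1x4 ≥ 4   (fibre)
  x1, x2, x3, x4 ≥ 0.
The cheapest feasible vertex uses only whole-barley bread, kale; whole milk, bananas are not used. The iron and vitamin C requirements are met with equality.
Optimal quantities: whole-barley bread = 1.847 servings, kale = 0.7903 servings.
Cost = 0.51·1.847 + 0.95·0.7903 = 1.6928.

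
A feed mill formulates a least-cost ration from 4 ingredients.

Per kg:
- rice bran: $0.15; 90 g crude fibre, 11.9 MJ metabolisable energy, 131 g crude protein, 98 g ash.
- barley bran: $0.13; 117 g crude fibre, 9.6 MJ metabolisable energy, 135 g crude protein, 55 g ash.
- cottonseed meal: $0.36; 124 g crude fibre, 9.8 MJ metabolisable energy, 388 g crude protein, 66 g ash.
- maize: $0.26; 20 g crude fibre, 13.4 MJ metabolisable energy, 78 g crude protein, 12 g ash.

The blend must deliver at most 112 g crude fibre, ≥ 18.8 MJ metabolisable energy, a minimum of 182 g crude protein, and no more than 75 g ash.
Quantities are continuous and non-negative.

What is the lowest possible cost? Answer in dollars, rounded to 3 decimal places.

This is a linear program. Let x1 = kg of rice bran, x2 = kg of barley bran, x3 = kg of cottonseed meal, x4 = kg of maize.
Minimise 0.15x1 + 0.13x2 + 0.36x3 + 0.26x4 s.t.:
  90x1 + 117x2 + 124x3 + 20x4 ≤ 112   (crude fibre)
  11.9x1 + 9.6x2 + 9.8x3 + 13.4x4 ≥ 18.8   (metabolisable energy)
  131x1 + 135x2 + 388x3 + 78x4 ≥ 182   (crude protein)
  98x1 + 55x2 + 66x3 + 12x4 ≤ 75   (ash)
  x1, x2, x3, x4 ≥ 0.
The optimal mix uses every input. The crude fibre, metabolisable energy, crude protein, ash requirements are met with equality.
That vertex is x1 = 0.3665, x2 = 0.5352, x3 = 0.02294, x4 = 0.6772.
Total cost: 0.15·0.3665 + 0.13·0.5352 + 0.36·0.02294 + 0.26·0.6772 = 0.30888.

$0.309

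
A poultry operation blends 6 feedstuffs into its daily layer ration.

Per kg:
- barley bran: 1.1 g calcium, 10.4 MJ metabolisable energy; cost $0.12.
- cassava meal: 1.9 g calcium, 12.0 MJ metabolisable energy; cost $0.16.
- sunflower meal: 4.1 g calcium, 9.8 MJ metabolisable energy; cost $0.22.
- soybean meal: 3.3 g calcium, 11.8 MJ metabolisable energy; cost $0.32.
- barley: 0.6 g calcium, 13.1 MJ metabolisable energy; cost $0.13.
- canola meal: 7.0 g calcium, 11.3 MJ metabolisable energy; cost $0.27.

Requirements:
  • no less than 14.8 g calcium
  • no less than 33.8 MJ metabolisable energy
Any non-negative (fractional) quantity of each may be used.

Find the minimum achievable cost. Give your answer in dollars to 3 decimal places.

$0.658

Let x1 = kg of barley bran, x2 = kg of cassava meal, x3 = kg of sunflower meal, x4 = kg of soybean meal, x5 = kg of barley, x6 = kg of canola meal.
Minimize 0.12x1 + 0.16x2 + 0.22x3 + 0.32x4 + 0.13x5 + 0.27x6 subject to:
  1.1x1 + 1.9x2 + 4.1x3 + 3.3x4 + 0.6x5 + 7x6 ≥ 14.8   (calcium)
  10.4x1 + 12x2 + 9.8x3 + 11.8x4 + 13.1x5 + 11.3x6 ≥ 33.8   (metabolisable energy)
  x1, x2, x3, x4, x5, x6 ≥ 0.
The cheapest feasible vertex uses only barley, canola meal; barley bran, cassava meal, sunflower meal, soybean meal are not used. The calcium and metabolisable energy requirements are met with equality.
So barley = 0.8168 kg, canola meal = 2.044 kg.
Total cost: 0.13·0.8168 + 0.27·2.044 = 0.65806.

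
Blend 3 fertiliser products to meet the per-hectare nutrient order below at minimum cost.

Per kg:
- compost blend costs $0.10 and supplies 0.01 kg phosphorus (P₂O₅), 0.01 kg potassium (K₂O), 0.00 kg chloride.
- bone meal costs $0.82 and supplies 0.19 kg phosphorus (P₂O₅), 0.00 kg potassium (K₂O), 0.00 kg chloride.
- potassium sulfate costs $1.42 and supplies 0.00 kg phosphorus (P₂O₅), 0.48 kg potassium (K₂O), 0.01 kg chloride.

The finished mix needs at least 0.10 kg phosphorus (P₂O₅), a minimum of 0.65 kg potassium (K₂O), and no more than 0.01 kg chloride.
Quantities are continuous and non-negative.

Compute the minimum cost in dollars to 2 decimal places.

$3.12

This is a linear program. Let x1 = kg of compost blend, x2 = kg of bone meal, x3 = kg of potassium sulfate.
Minimise 0.1x1 + 0.82x2 + 1.42x3 s.t.:
  0.01x1 + 0.19x2 ≥ 0.1   (phosphorus (P₂O₅))
  0.01x1 + 0.48x3 ≥ 0.65   (potassium (K₂O))
  0.01x3 ≤ 0.01   (chloride)
  x1, x2, x3 ≥ 0.
The minimum-cost mix takes nothing from bone meal — only compost blend, potassium sulfate. The potassium (K₂O) and chloride requirements are met with equality.
Solving gives x1 = 17, x3 = 1.
Hence cost = 0.1·17 + 1.42·1 = $3.1200.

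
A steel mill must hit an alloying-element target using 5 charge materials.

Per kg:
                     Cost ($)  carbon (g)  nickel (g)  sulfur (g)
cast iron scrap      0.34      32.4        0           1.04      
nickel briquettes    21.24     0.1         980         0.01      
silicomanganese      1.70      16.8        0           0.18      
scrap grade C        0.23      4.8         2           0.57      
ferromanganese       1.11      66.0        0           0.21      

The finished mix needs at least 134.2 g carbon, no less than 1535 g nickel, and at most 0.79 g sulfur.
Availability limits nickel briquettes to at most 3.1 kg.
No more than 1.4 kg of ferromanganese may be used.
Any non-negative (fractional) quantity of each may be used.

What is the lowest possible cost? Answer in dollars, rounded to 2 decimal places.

Let x1 = kg of cast iron scrap, x2 = kg of nickel briquettes, x3 = kg of silicomanganese, x4 = kg of scrap grade C, x5 = kg of ferromanganese.
min 0.34x1 + 21.24x2 + 1.7x3 + 0.23x4 + 1.11x5 subject to:
  32.4x1 + 0.1x2 + 16.8x3 + 4.8x4 + 66x5 ≥ 134.2   (carbon)
  980x2 + 2x4 ≥ 1535   (nickel)
  1.04x1 + 0.01x2 + 0.18x3 + 0.57x4 + 0.21x5 ≤ 0.79   (sulfur)
  x2 ≤ 3.1
  x5 ≤ 1.4
  x1, x2, x3, x4, x5 ≥ 0.
The cheapest feasible vertex uses only cast iron scrap, nickel briquettes, silicomanganese, ferromanganese; scrap grade C is not used. There the carbon, nickel, sulfur, the ferromanganese cap constraints are tight.
Optimal quantities: cast iron scrap = 0.0493 kg, nickel briquettes = 1.566 kg, silicomanganese = 2.384 kg, ferromanganese = 1.4 kg.
Hence cost = 0.34·0.0493 + 21.24·1.566 + 1.7·2.384 + 1.11·1.4 = $38.8854.

$38.89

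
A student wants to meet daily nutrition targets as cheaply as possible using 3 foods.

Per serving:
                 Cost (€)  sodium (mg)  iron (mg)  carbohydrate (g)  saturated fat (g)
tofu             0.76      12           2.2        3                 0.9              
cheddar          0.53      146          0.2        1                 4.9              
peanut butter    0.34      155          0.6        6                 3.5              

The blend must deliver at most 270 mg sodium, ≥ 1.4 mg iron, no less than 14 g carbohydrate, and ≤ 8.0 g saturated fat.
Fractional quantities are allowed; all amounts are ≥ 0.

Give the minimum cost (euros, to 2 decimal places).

€1.62

Let x1 = servings of tofu, x2 = servings of cheddar, x3 = servings of peanut butter.
Minimise 0.76x1 + 0.53x2 + 0.34x3 subject to:
  12x1 + 146x2 + 155x3 ≤ 270   (sodium)
  2.2x1 + 0.2x2 + 0.6x3 ≥ 1.4   (iron)
  3x1 + 1x2 + 6x3 ≥ 14   (carbohydrate)
  0.9x1 + 4.9x2 + 3.5x3 ≤ 8   (saturated fat)
  x1, x2, x3 ≥ 0.
At the optimum only tofu, peanut butter are positive (cheddar = 0). There the sodium and carbohydrate constraints are tight.
Optimal quantities: tofu = 1.399 servings, peanut butter = 1.634 servings.
Objective = 0.76·1.399 + 0.34·1.634 = 1.6188.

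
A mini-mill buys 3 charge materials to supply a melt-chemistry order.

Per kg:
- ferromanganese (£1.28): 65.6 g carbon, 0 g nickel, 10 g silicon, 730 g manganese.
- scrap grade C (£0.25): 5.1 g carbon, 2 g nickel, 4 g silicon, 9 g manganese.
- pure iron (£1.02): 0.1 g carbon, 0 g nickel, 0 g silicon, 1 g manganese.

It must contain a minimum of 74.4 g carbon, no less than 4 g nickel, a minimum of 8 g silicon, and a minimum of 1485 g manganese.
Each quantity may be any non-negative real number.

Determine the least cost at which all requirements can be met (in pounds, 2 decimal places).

£3.07

Let x1 = kg of ferromanganese, x2 = kg of scrap grade C, x3 = kg of pure iron.
Minimize 1.28x1 + 0.25x2 + 1.02x3 subject to:
  65.6x1 + 5.1x2 + 0.1x3 ≥ 74.4   (carbon)
  2x2 ≥ 4   (nickel)
  10x1 + 4x2 ≥ 8   (silicon)
  730x1 + 9x2 + 1x3 ≥ 1485   (manganese)
  x1, x2, x3 ≥ 0.
The optimal basis is {ferromanganese, scrap grade C}; pure iron drops out. There the nickel and manganese constraints are tight.
That vertex is x1 = 2.01, x2 = 2.
Cost = 1.28·2.01 + 0.25·2 = 3.0728.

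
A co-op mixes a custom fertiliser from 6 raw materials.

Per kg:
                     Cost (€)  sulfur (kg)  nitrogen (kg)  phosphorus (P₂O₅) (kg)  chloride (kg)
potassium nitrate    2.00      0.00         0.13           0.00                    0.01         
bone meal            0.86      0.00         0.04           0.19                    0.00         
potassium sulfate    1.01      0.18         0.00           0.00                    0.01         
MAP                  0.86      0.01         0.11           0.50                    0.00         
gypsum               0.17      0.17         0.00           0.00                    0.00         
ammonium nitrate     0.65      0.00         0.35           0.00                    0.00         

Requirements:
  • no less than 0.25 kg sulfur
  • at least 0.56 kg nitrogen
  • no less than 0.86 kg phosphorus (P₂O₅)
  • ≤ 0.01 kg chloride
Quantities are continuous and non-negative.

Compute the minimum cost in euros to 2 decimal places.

Set it up as a linear program. Let x1 = kg of potassium nitrate, x2 = kg of bone meal, x3 = kg of potassium sulfate, x4 = kg of MAP, x5 = kg of gypsum, x6 = kg of ammonium nitrate.
Minimise 2x1 + 0.86x2 + 1.01x3 + 0.86x4 + 0.17x5 + 0.65x6 s.t.:
  0.18x3 + 0.01x4 + 0.17x5 ≥ 0.25   (sulfur)
  0.13x1 + 0.04x2 + 0.11x4 + 0.35x6 ≥ 0.56   (nitrogen)
  0.19x2 + 0.5x4 ≥ 0.86   (phosphorus (P₂O₅))
  0.01x1 + 0.01x3 ≤ 0.01   (chloride)
  x1, x2, x3, x4, x5, x6 ≥ 0.
The cheapest feasible vertex uses only MAP, gypsum, ammonium nitrate; potassium nitrate, bone meal, potassium sulfate are not used. There the sulfur, nitrogen, phosphorus (P₂O₅) constraints are tight.
So MAP = 1.72 kg, gypsum = 1.369 kg, ammonium nitrate = 1.059 kg.
Cost = 0.86·1.72 + 0.17·1.369 + 0.65·1.059 = 2.4003.

€2.40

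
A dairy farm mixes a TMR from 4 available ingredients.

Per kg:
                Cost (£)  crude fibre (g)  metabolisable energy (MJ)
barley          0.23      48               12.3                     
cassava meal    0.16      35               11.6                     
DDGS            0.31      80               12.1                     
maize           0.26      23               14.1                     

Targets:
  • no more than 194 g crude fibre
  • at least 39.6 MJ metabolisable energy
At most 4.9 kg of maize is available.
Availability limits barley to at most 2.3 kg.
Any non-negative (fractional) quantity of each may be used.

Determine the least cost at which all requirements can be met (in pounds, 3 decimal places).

Set it up as a linear program. Let x1 = kg of barley, x2 = kg of cassava meal, x3 = kg of DDGS, x4 = kg of maize.
Minimize 0.23x1 + 0.16x2 + 0.31x3 + 0.26x4 with:
  48x1 + 35x2 + 80x3 + 23x4 ≤ 194   (crude fibre)
  12.3x1 + 11.6x2 + 12.1x3 + 14.1x4 ≥ 39.6   (metabolisable energy)
  x4 ≤ 4.9
  x1 ≤ 2.3
  x1, x2, x3, x4 ≥ 0.
At the optimum only cassava meal is positive (barley, DDGS, maize = 0). There the metabolisable energy constraint is tight.
Optimal quantities: cassava meal = 3.414 kg.
Cost = 0.16·3.414 = 0.54624.

£0.546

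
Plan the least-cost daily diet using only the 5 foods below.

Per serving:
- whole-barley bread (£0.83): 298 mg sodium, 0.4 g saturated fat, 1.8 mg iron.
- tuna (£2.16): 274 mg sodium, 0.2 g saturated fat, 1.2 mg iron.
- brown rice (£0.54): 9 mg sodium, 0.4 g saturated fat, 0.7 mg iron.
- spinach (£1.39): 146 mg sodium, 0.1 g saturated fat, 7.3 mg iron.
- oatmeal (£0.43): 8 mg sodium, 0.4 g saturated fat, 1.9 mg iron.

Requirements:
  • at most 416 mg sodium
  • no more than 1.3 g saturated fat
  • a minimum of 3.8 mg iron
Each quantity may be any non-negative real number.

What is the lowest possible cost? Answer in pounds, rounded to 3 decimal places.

Treat it as an LP. Let x1 = servings of whole-barley bread, x2 = servings of tuna, x3 = servings of brown rice, x4 = servings of spinach, x5 = servings of oatmeal.
min 0.83x1 + 2.16x2 + 0.54x3 + 1.39x4 + 0.43x5 subject to:
  298x1 + 274x2 + 9x3 + 146x4 + 8x5 ≤ 416   (sodium)
  0.4x1 + 0.2x2 + 0.4x3 + 0.1x4 + 0.4x5 ≤ 1.3   (saturated fat)
  1.8x1 + 1.2x2 + 0.7x3 + 7.3x4 + 1.9x5 ≥ 3.8   (iron)
  x1, x2, x3, x4, x5 ≥ 0.
The optimal basis is {spinach}; whole-barley bread, tuna, brown rice, oatmeal drop out. Binding constraint: iron.
So spinach = 0.52055 servings.
Cost = 1.39·0.52055 = 0.72356.

£0.724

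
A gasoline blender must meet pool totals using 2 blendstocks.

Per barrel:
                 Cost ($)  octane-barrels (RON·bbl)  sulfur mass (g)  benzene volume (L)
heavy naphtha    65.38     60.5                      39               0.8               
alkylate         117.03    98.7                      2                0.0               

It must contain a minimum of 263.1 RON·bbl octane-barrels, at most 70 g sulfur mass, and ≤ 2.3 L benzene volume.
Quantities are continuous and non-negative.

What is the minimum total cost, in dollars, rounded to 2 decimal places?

$301.08

Treat it as an LP. Let x1 = barrels of heavy naphtha, x2 = barrels of alkylate.
Minimize 65.38x1 + 117.03x2 subject to:
  60.5x1 + 98.7x2 ≥ 263.1   (octane-barrels)
  39x1 + 2x2 ≤ 70   (sulfur mass)
  0.8x1 ≤ 2.3   (benzene volume)
  x1, x2 ≥ 0.
Both inputs are positive at the optimum. There the octane-barrels and sulfur mass constraints are tight.
Optimal quantities: heavy naphtha = 1.71199 barrels, alkylate = 1.61626 barrels.
Hence cost = 65.38·1.71199 + 117.03·1.61626 = $301.0808.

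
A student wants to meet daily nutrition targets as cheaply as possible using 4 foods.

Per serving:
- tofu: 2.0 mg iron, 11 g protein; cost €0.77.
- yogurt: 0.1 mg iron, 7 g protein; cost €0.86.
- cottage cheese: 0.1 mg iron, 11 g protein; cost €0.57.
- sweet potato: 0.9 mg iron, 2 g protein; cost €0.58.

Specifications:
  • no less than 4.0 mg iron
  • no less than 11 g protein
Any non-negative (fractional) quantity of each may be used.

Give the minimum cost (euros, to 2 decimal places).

€1.54

Let x1 = servings of tofu, x2 = servings of yogurt, x3 = servings of cottage cheese, x4 = servings of sweet potato.
min 0.77x1 + 0.86x2 + 0.57x3 + 0.58x4 subject to:
  2x1 + 0.1x2 + 0.1x3 + 0.9x4 ≥ 4   (iron)
  11x1 + 7x2 + 11x3 + 2x4 ≥ 11   (protein)
  x1, x2, x3, x4 ≥ 0.
The optimal basis is {tofu}; yogurt, cottage cheese, sweet potato drop out. The iron requirement is met with equality.
So tofu = 2 servings.
Objective = 0.77·2 = 1.5400.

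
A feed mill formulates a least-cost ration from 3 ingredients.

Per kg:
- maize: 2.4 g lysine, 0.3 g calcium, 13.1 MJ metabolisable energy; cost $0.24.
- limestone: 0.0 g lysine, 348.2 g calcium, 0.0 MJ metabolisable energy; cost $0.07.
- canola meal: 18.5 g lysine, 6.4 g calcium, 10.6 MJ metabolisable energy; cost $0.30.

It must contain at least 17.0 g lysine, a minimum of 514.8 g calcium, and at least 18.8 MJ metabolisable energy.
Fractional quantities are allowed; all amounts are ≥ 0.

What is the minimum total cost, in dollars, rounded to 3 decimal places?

$0.533

Let x1 = kg of maize, x2 = kg of limestone, x3 = kg of canola meal.
Minimise 0.24x1 + 0.07x2 + 0.3x3 with:
  2.4x1 + 18.5x3 ≥ 17   (lysine)
  0.3x1 + 348.2x2 + 6.4x3 ≥ 514.8   (calcium)
  13.1x1 + 10.6x3 ≥ 18.8   (metabolisable energy)
  x1, x2, x3 ≥ 0.
All 3 inputs are positive at the optimum. There the lysine, calcium, metabolisable energy constraints are tight.
Solving gives x1 = 0.7727, x2 = 1.463, x3 = 0.8187.
Hence cost = 0.24·0.7727 + 0.07·1.463 + 0.3·0.8187 = $0.53347.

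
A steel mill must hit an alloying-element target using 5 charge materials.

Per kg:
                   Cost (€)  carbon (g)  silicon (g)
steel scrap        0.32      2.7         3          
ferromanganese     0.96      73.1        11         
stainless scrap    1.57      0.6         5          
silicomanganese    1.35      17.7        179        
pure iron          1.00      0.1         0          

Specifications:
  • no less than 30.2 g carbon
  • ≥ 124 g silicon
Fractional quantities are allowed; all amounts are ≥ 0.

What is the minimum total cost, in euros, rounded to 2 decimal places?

€1.15

Treat it as an LP. Let x1 = kg of steel scrap, x2 = kg of ferromanganese, x3 = kg of stainless scrap, x4 = kg of silicomanganese, x5 = kg of pure iron.
Minimize 0.32x1 + 0.96x2 + 1.57x3 + 1.35x4 + 1x5 subject to:
  2.7x1 + 73.1x2 + 0.6x3 + 17.7x4 + 0.1x5 ≥ 30.2   (carbon)
  3x1 + 11x2 + 5x3 + 179x4 ≥ 124   (silicon)
  x1, x2, x3, x4, x5 ≥ 0.
The minimum-cost mix takes nothing from steel scrap, stainless scrap, pure iron — only ferromanganese, silicomanganese. Binding constraints: carbon and silicon.
That vertex is x2 = 0.2491, x4 = 0.6774.
Objective = 0.96·0.2491 + 1.35·0.6774 = 1.1536.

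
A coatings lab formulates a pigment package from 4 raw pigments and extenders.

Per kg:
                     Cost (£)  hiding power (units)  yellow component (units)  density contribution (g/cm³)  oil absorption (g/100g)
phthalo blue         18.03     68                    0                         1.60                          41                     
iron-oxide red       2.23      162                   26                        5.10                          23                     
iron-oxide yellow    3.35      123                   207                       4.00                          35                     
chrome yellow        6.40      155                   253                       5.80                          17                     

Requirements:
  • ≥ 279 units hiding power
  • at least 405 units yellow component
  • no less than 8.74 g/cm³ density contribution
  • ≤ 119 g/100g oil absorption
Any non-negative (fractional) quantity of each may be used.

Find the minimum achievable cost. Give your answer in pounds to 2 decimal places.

Treat it as an LP. Let x1 = kg of phthalo blue, x2 = kg of iron-oxide red, x3 = kg of iron-oxide yellow, x4 = kg of chrome yellow.
Minimise 18.03x1 + 2.23x2 + 3.35x3 + 6.4x4 s.t.:
  68x1 + 162x2 + 123x3 + 155x4 ≥ 279   (hiding power)
  26x2 + 207x3 + 253x4 ≥ 405   (yellow component)
  1.6x1 + 5.1x2 + 4x3 + 5.8x4 ≥ 8.74   (density contribution)
  41x1 + 23x2 + 35x3 + 17x4 ≤ 119   (oil absorption)
  x1, x2, x3, x4 ≥ 0.
At the optimum only iron-oxide red, iron-oxide yellow are positive (phthalo blue, chrome yellow = 0). The hiding power and yellow component requirements are met with equality.
Solving gives x2 = 0.2617, x3 = 1.924.
Total cost: 2.23·0.2617 + 3.35·1.924 = 7.0290.

£7.03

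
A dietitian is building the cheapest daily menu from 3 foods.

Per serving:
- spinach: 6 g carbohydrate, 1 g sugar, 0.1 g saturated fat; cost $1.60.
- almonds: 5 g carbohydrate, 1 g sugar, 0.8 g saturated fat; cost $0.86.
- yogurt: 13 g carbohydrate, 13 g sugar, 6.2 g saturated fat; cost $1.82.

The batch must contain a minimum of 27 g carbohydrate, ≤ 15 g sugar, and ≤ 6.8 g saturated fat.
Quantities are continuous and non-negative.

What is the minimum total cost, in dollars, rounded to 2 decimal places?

$4.39

Let x1 = servings of spinach, x2 = servings of almonds, x3 = servings of yogurt.
min 1.6x1 + 0.86x2 + 1.82x3 subject to:
  6x1 + 5x2 + 13x3 ≥ 27   (carbohydrate)
  1x1 + 1x2 + 13x3 ≤ 15   (sugar)
  0.1x1 + 0.8x2 + 6.2x3 ≤ 6.8   (saturated fat)
  x1, x2, x3 ≥ 0.
The minimum-cost mix takes nothing from spinach — only almonds, yogurt. Binding constraints: carbohydrate and saturated fat.
That vertex is x2 = 3.835, x3 = 0.6019.
Objective = 0.86·3.835 + 1.82·0.6019 = 4.3936.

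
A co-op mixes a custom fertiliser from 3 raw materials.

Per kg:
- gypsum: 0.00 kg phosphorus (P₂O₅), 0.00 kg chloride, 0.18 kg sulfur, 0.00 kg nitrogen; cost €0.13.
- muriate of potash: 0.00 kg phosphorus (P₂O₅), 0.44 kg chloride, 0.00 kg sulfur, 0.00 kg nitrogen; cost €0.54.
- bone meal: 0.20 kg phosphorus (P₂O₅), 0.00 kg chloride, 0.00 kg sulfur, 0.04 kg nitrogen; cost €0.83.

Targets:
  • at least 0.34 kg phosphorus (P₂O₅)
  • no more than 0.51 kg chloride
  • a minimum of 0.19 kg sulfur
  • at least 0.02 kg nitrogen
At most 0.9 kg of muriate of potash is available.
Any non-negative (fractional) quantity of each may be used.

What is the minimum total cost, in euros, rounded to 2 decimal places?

Let x1 = kg of gypsum, x2 = kg of muriate of potash, x3 = kg of bone meal.
Minimize 0.13x1 + 0.54x2 + 0.83x3 with:
  0.2x3 ≥ 0.34   (phosphorus (P₂O₅))
  0.44x2 ≤ 0.51   (chloride)
  0.18x1 ≥ 0.19   (sulfur)
  0.04x3 ≥ 0.02   (nitrogen)
  x2 ≤ 0.9
  x1, x2, x3 ≥ 0.
The minimum-cost mix takes nothing from muriate of potash — only gypsum, bone meal. There the phosphorus (P₂O₅) and sulfur constraints are tight.
Solving gives x1 = 1.056, x3 = 1.7.
Cost = 0.13·1.056 + 0.83·1.7 = 1.5483.

€1.55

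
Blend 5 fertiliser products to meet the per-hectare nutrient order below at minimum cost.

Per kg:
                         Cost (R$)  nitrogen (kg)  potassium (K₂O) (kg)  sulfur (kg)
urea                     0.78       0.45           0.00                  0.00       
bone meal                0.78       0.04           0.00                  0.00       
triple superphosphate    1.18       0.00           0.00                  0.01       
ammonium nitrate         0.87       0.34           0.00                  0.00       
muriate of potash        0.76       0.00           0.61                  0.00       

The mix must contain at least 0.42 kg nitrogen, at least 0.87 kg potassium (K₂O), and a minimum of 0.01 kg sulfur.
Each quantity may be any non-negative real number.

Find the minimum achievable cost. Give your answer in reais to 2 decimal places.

R$2.99

Let x1 = kg of urea, x2 = kg of bone meal, x3 = kg of triple superphosphate, x4 = kg of ammonium nitrate, x5 = kg of muriate of potash.
Minimize 0.78x1 + 0.78x2 + 1.18x3 + 0.87x4 + 0.76x5 s.t.:
  0.45x1 + 0.04x2 + 0.34x4 ≥ 0.42   (nitrogen)
  0.61x5 ≥ 0.87   (potassium (K₂O))
  0.01x3 ≥ 0.01   (sulfur)
  x1, x2, x3, x4, x5 ≥ 0.
The minimum-cost mix takes nothing from bone meal, ammonium nitrate — only urea, triple superphosphate, muriate of potash. The nitrogen, potassium (K₂O), sulfur requirements are met with equality.
Solving gives x1 = 0.9333, x3 = 1, x5 = 1.426.
Hence cost = 0.78·0.9333 + 1.18·1 + 0.76·1.426 = R$2.9917.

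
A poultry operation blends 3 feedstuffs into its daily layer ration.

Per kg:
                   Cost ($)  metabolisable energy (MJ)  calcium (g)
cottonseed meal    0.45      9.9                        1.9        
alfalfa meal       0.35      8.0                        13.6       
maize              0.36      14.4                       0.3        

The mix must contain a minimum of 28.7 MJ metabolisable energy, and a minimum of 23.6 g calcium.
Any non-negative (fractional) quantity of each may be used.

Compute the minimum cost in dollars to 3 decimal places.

$0.974

Treat it as an LP. Let x1 = kg of cottonseed meal, x2 = kg of alfalfa meal, x3 = kg of maize.
Minimize 0.45x1 + 0.35x2 + 0.36x3 subject to:
  9.9x1 + 8x2 + 14.4x3 ≥ 28.7   (metabolisable energy)
  1.9x1 + 13.6x2 + 0.3x3 ≥ 23.6   (calcium)
  x1, x2, x3 ≥ 0.
At the optimum only alfalfa meal, maize are positive (cottonseed meal = 0). The metabolisable energy and calcium requirements are met with equality.
Optimal quantities: alfalfa meal = 1.712 kg, maize = 1.042 kg.
Cost = 0.35·1.712 + 0.36·1.042 = 0.97432.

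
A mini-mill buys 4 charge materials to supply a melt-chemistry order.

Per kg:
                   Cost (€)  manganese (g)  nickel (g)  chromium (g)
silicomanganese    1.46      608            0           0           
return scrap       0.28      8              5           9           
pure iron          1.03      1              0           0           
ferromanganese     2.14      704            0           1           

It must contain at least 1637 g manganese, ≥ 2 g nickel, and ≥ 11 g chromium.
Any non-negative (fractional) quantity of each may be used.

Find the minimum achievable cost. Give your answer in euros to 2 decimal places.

Let x1 = kg of silicomanganese, x2 = kg of return scrap, x3 = kg of pure iron, x4 = kg of ferromanganese.
Minimize 1.46x1 + 0.28x2 + 1.03x3 + 2.14x4 s.t.:
  608x1 + 8x2 + 1x3 + 704x4 ≥ 1637   (manganese)
  5x2 ≥ 2   (nickel)
  9x2 + 1x4 ≥ 11   (chromium)
  x1, x2, x3, x4 ≥ 0.
At the optimum only silicomanganese, return scrap are positive (pure iron, ferromanganese = 0). Binding constraints: manganese and chromium.
Optimal quantities: silicomanganese = 2.676 kg, return scrap = 1.222 kg.
Total cost: 1.46·2.676 + 0.28·1.222 = 4.2491.

€4.25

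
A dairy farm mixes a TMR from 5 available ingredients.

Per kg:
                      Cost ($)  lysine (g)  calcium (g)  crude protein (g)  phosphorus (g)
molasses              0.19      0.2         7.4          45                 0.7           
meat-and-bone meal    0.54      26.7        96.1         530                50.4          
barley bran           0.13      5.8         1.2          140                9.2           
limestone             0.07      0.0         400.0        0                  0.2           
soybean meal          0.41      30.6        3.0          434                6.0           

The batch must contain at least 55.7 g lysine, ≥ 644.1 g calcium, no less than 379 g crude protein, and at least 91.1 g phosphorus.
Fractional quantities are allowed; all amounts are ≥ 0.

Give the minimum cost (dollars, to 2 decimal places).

$1.15

Let x1 = kg of molasses, x2 = kg of meat-and-bone meal, x3 = kg of barley bran, x4 = kg of limestone, x5 = kg of soybean meal.
Minimize 0.19x1 + 0.54x2 + 0.13x3 + 0.07x4 + 0.41x5 s.t.:
  0.2x1 + 26.7x2 + 5.8x3 + 30.6x5 ≥ 55.7   (lysine)
  7.4x1 + 96.1x2 + 1.2x3 + 400x4 + 3x5 ≥ 644.1   (calcium)
  45x1 + 530x2 + 140x3 + 434x5 ≥ 379   (crude protein)
  0.7x1 + 50.4x2 + 9.2x3 + 0.2x4 + 6x5 ≥ 91.1   (phosphorus)
  x1, x2, x3, x4, x5 ≥ 0.
The optimal basis is {meat-and-bone meal, limestone, soybean meal}; molasses, barley bran drop out. The lysine, calcium, phosphorus requirements are met with equality.
That vertex is x2 = 1.77, x4 = 1.183, x5 = 0.2758.
Cost = 0.54·1.77 + 0.07·1.183 + 0.41·0.2758 = 1.1517.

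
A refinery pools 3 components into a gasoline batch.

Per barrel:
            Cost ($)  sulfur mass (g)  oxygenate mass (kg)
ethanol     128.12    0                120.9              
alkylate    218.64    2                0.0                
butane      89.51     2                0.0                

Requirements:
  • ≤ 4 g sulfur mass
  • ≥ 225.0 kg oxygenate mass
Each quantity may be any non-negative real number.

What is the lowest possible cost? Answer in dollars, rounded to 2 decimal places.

$238.44

This is a linear program. Let x1 = barrels of ethanol, x2 = barrels of alkylate, x3 = barrels of butane.
min 128.12x1 + 218.64x2 + 89.51x3 with:
  2x2 + 2x3 ≤ 4   (sulfur mass)
  120.9x1 ≥ 225   (oxygenate mass)
  x1, x2, x3 ≥ 0.
The minimum-cost mix takes nothing from alkylate, butane — only ethanol. The oxygenate mass requirement is met with equality.
So ethanol = 1.86104 barrels.
Objective = 128.12·1.86104 = 238.4364.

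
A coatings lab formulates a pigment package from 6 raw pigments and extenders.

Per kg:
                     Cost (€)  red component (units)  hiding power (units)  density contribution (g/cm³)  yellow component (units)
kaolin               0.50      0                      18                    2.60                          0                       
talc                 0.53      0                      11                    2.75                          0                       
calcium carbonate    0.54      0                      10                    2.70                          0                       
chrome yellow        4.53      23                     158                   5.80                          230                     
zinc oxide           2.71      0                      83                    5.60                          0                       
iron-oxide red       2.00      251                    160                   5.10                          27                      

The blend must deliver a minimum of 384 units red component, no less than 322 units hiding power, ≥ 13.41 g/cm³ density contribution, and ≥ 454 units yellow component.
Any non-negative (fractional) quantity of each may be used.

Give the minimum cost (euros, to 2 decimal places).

€10.94

Let x1 = kg of kaolin, x2 = kg of talc, x3 = kg of calcium carbonate, x4 = kg of chrome yellow, x5 = kg of zinc oxide, x6 = kg of iron-oxide red.
Minimize 0.5x1 + 0.53x2 + 0.54x3 + 4.53x4 + 2.71x5 + 2x6 subject to:
  23x4 + 251x6 ≥ 384   (red component)
  18x1 + 11x2 + 10x3 + 158x4 + 83x5 + 160x6 ≥ 322   (hiding power)
  2.6x1 + 2.75x2 + 2.7x3 + 5.8x4 + 5.6x5 + 5.1x6 ≥ 13.41   (density contribution)
  230x4 + 27x6 ≥ 454   (yellow component)
  x1, x2, x3, x4, x5, x6 ≥ 0.
The cheapest feasible vertex uses only chrome yellow, iron-oxide red; kaolin, talc, calcium carbonate, zinc oxide are not used. There the red component and yellow component constraints are tight.
So chrome yellow = 1.8138 kg, iron-oxide red = 1.3637 kg.
Cost = 4.53·1.8138 + 2·1.3637 = 10.9439.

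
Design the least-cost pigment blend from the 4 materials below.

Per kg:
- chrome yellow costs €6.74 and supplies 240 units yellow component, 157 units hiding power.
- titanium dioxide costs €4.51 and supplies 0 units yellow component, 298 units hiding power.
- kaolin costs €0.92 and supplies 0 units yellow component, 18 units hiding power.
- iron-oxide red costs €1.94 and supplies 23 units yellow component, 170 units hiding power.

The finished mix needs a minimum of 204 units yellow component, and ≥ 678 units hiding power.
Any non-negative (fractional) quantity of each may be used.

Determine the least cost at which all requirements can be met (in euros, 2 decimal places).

€10.28

Let x1 = kg of chrome yellow, x2 = kg of titanium dioxide, x3 = kg of kaolin, x4 = kg of iron-oxide red.
Minimise 6.74x1 + 4.51x2 + 0.92x3 + 1.94x4 subject to:
  240x1 + 23x4 ≥ 204   (yellow component)
  157x1 + 298x2 + 18x3 + 170x4 ≥ 678   (hiding power)
  x1, x2, x3, x4 ≥ 0.
At the optimum only chrome yellow, iron-oxide red are positive (titanium dioxide, kaolin = 0). Binding constraints: yellow component and hiding power.
Optimal quantities: chrome yellow = 0.5132 kg, iron-oxide red = 3.514 kg.
Total cost: 6.74·0.5132 + 1.94·3.514 = 10.2761.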